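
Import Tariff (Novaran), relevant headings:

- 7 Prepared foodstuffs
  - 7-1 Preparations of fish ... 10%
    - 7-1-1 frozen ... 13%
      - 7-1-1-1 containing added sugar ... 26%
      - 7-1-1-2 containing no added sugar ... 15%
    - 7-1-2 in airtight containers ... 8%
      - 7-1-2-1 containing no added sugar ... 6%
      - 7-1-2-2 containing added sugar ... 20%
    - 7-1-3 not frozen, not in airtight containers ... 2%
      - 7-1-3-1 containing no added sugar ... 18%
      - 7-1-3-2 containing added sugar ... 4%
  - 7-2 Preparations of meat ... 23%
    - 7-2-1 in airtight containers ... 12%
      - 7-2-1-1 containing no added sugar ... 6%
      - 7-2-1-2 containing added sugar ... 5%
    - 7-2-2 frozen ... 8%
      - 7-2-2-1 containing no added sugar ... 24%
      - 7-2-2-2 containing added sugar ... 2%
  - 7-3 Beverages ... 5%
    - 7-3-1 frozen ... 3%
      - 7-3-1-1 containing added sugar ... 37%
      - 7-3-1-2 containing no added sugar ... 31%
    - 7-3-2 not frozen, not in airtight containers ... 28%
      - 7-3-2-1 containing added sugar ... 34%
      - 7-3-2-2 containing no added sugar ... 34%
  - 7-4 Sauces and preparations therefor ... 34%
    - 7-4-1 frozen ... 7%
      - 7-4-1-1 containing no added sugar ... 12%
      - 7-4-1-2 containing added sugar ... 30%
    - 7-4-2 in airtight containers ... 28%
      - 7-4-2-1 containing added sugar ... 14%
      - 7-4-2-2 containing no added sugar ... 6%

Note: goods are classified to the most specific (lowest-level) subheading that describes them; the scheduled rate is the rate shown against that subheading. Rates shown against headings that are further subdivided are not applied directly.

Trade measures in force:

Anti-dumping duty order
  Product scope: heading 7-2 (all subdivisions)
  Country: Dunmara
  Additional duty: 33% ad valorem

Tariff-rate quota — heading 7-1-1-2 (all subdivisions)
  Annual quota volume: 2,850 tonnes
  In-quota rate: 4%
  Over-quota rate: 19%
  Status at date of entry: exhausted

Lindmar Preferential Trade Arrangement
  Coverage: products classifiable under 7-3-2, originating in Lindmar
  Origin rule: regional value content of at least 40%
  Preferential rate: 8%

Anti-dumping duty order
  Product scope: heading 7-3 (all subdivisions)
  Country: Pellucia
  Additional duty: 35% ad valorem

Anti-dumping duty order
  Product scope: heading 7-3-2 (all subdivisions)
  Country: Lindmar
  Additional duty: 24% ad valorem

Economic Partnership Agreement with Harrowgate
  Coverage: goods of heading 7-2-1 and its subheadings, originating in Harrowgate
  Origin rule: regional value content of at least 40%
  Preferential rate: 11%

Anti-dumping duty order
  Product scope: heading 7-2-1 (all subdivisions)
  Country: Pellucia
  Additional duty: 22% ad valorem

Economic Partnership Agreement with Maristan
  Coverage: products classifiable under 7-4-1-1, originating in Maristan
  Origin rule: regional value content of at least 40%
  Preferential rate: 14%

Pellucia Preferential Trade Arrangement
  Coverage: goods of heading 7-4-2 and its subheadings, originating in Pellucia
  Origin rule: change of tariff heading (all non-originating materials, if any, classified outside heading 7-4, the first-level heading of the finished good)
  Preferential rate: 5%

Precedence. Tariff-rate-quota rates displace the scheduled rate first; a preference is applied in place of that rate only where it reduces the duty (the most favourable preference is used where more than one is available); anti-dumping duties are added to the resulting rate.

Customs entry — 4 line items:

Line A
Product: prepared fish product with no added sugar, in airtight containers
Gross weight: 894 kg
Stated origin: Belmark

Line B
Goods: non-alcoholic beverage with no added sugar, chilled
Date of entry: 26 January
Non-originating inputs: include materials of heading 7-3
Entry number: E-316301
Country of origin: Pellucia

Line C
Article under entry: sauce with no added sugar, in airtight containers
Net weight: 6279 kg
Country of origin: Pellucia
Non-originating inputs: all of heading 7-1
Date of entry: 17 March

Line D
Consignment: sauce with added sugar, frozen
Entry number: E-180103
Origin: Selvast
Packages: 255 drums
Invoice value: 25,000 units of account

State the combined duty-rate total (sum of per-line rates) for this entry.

Line A: prepared fish product → 7-1; in airtight containers → 7-1-2; with no added sugar → 7-1-2-1. Scheduled 6%. No special measure applies. → 6%.
Line B: non-alcoholic beverage → 7-3; chilled → 7-3-2; with no added sugar → 7-3-2-2. Scheduled 34%. Pellucia agreement on 7-4-2: 7-3-2-2 not covered; anti-dumping (Pellucia, 7-3): +35%; total 34% + 35% = 69%. → 69%.
Line C: sauce → 7-4; in airtight containers → 7-4-2; with no added sugar → 7-4-2-2. Scheduled 6%. Pellucia agreement on 7-4-2: CTH met → 5% available; preferential 5%. → 5%.
Line D: sauce → 7-4; frozen → 7-4-1; with added sugar → 7-4-1-2. Scheduled 30%. No special measure applies. → 30%.
Sum: 6% + 69% + 5% + 30% = 110%.

110%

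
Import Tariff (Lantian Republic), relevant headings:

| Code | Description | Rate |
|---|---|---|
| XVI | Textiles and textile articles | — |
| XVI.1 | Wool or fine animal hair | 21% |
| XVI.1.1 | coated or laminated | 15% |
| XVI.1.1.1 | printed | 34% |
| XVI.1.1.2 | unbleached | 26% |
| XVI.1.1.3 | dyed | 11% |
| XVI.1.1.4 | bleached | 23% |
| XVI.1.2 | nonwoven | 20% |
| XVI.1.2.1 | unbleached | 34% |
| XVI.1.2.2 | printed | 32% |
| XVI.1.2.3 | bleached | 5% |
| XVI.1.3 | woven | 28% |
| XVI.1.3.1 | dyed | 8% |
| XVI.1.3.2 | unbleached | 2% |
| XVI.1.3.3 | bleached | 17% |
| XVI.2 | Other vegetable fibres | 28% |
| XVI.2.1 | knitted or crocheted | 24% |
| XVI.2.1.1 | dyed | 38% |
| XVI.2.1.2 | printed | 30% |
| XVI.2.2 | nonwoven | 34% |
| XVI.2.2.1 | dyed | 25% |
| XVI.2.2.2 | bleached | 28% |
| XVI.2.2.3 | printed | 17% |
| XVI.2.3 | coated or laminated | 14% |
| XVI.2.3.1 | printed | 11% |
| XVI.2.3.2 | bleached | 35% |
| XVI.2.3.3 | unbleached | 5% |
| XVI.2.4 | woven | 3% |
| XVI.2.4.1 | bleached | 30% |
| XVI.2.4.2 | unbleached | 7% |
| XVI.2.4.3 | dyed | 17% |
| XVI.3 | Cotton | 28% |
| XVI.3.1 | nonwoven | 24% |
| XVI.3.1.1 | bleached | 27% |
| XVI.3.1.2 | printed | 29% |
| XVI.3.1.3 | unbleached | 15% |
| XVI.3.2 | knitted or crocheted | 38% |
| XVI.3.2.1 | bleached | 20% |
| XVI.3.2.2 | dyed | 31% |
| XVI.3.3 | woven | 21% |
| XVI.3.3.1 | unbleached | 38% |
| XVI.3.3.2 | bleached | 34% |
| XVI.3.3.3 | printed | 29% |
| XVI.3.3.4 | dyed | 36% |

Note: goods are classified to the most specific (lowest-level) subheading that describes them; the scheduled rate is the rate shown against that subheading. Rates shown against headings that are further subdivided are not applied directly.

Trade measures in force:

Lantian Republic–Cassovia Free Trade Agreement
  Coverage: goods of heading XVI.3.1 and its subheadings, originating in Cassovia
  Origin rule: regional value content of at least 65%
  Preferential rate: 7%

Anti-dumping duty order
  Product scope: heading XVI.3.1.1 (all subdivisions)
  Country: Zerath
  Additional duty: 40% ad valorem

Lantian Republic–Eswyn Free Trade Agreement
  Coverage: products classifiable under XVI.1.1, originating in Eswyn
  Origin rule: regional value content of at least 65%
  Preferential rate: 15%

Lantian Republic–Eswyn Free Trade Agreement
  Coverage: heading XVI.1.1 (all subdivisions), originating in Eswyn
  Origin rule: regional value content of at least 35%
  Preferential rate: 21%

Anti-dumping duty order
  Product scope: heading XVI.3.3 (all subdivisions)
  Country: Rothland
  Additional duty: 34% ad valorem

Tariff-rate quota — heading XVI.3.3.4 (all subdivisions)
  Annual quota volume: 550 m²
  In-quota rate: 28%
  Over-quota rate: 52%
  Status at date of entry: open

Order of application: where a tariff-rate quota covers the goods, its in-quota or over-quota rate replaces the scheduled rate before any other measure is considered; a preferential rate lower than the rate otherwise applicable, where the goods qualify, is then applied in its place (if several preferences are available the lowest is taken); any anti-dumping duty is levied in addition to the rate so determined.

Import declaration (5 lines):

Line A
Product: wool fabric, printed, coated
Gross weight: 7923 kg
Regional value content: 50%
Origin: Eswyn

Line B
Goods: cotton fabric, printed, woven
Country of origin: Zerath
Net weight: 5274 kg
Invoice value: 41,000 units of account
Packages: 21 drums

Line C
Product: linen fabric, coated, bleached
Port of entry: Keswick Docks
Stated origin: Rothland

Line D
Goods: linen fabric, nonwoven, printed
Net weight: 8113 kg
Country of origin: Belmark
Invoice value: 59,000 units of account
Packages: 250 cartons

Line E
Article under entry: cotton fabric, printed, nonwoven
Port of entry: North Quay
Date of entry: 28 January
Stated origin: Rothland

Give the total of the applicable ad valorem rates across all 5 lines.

131%

Line A: wool → XVI.1; coated → XVI.1.1; printed → XVI.1.1.1. Scheduled 34%. Eswyn agreement on XVI.1.1: RVC < 65%; Eswyn agreement on XVI.1.1: RVC ≥ 35% → 21% available; preferential 21%. → 21%.
Line B: cotton → XVI.3; woven → XVI.3.3; printed → XVI.3.3.3. Scheduled 29%. No special measure applies. → 29%.
Line C: linen → XVI.2; coated → XVI.2.3; bleached → XVI.2.3.2. Scheduled 35%. No special measure applies. → 35%.
Line D: linen → XVI.2; nonwoven → XVI.2.2; printed → XVI.2.2.3. Scheduled 17%. No special measure applies. → 17%.
Line E: cotton → XVI.3; nonwoven → XVI.3.1; printed → XVI.3.1.2. Scheduled 29%. No special measure applies. → 29%.
Sum: 21% + 29% + 35% + 17% + 29% = 131%.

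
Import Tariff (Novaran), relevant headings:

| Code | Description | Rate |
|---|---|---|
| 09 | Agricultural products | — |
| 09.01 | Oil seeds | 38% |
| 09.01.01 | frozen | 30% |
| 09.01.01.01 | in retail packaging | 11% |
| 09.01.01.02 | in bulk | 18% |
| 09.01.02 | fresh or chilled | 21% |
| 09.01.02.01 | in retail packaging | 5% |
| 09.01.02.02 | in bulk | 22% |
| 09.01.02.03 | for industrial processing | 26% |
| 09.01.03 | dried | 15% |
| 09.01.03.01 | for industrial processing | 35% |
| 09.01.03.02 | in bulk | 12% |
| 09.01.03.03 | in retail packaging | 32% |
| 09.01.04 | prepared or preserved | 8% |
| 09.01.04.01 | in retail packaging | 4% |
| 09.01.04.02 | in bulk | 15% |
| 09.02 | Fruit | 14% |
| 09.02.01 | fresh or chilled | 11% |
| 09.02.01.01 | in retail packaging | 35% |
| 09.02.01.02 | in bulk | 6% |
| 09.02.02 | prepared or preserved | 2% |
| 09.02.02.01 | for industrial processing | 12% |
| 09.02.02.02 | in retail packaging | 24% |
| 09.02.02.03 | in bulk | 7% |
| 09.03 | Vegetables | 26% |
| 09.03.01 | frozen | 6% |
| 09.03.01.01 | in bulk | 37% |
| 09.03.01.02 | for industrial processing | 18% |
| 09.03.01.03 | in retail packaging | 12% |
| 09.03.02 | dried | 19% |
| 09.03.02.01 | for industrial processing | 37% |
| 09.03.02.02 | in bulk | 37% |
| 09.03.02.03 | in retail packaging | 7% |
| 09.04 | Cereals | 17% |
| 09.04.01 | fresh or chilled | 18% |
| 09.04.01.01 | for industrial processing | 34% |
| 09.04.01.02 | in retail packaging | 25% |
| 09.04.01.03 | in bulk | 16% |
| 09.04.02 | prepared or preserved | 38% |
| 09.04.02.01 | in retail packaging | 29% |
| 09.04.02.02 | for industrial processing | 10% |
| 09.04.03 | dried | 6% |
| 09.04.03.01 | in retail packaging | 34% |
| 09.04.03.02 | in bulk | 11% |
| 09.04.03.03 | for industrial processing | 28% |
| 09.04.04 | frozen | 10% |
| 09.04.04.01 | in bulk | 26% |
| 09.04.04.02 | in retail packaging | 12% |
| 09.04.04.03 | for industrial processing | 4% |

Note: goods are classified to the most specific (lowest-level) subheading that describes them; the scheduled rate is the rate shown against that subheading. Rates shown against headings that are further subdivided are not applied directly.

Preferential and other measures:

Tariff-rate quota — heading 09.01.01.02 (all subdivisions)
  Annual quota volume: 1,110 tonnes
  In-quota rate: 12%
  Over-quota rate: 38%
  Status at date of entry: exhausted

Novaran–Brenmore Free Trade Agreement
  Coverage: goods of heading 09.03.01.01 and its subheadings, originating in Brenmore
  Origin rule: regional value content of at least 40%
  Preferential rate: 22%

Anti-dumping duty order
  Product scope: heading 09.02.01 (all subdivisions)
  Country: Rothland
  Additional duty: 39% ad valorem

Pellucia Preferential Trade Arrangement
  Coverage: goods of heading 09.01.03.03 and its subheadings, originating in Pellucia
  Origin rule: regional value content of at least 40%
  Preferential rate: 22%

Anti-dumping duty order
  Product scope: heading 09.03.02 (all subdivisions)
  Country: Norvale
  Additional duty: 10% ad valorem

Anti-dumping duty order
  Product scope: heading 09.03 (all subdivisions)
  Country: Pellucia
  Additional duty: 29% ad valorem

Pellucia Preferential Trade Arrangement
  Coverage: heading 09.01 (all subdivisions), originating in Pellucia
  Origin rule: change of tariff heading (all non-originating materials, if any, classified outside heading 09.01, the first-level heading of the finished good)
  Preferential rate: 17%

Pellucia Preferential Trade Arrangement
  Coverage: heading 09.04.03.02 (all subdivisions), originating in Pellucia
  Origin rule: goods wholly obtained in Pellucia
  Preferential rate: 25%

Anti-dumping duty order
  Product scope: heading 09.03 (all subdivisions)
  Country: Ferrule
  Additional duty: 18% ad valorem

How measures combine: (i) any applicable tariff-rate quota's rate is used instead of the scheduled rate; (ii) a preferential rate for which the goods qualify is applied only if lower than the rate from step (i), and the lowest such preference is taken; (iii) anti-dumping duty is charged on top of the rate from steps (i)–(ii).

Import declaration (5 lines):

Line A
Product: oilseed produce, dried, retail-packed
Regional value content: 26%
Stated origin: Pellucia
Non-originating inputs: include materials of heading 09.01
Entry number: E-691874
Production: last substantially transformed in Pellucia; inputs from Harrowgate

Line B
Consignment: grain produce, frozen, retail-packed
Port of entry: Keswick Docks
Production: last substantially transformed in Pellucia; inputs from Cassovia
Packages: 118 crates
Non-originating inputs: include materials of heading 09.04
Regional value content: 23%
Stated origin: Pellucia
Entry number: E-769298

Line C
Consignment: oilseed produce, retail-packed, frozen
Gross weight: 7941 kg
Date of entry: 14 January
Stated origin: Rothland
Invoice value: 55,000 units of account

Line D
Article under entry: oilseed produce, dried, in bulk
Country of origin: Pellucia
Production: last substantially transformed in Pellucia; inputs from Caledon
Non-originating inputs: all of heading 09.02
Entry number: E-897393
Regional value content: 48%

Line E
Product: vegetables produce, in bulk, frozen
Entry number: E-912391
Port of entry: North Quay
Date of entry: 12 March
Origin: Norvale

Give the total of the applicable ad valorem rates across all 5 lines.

104%

Line A: oilseed → 09.01; dried → 09.01.03; retail-packed → 09.01.03.03. Scheduled 32%. Pellucia agreement on 09.01.03.03: RVC < 40%; Pellucia agreement on 09.01: CTH not met; Pellucia agreement on 09.04.03.02: 09.01.03.03 not covered. → 32%.
Line B: grain → 09.04; frozen → 09.04.04; retail-packed → 09.04.04.02. Scheduled 12%. Pellucia agreement on 09.01.03.03: 09.04.04.02 not covered; Pellucia agreement on 09.01: 09.04.04.02 not covered; Pellucia agreement on 09.04.03.02: 09.04.04.02 not covered. → 12%.
Line C: oilseed → 09.01; frozen → 09.01.01; retail-packed → 09.01.01.01. Scheduled 11%. No special measure applies. → 11%.
Line D: oilseed → 09.01; dried → 09.01.03; in bulk → 09.01.03.02. Scheduled 12%. Pellucia agreement on 09.01.03.03: 09.01.03.02 not covered; Pellucia agreement on 09.01: CTH met → 17% available; Pellucia agreement on 09.04.03.02: 09.01.03.02 not covered; preference 17% not lower than 12% → no reduction. → 12%.
Line E: vegetables → 09.03; frozen → 09.03.01; in bulk → 09.03.01.01. Scheduled 37%. No special measure applies. → 37%.
Sum: 32% + 12% + 11% + 12% + 37% = 104%.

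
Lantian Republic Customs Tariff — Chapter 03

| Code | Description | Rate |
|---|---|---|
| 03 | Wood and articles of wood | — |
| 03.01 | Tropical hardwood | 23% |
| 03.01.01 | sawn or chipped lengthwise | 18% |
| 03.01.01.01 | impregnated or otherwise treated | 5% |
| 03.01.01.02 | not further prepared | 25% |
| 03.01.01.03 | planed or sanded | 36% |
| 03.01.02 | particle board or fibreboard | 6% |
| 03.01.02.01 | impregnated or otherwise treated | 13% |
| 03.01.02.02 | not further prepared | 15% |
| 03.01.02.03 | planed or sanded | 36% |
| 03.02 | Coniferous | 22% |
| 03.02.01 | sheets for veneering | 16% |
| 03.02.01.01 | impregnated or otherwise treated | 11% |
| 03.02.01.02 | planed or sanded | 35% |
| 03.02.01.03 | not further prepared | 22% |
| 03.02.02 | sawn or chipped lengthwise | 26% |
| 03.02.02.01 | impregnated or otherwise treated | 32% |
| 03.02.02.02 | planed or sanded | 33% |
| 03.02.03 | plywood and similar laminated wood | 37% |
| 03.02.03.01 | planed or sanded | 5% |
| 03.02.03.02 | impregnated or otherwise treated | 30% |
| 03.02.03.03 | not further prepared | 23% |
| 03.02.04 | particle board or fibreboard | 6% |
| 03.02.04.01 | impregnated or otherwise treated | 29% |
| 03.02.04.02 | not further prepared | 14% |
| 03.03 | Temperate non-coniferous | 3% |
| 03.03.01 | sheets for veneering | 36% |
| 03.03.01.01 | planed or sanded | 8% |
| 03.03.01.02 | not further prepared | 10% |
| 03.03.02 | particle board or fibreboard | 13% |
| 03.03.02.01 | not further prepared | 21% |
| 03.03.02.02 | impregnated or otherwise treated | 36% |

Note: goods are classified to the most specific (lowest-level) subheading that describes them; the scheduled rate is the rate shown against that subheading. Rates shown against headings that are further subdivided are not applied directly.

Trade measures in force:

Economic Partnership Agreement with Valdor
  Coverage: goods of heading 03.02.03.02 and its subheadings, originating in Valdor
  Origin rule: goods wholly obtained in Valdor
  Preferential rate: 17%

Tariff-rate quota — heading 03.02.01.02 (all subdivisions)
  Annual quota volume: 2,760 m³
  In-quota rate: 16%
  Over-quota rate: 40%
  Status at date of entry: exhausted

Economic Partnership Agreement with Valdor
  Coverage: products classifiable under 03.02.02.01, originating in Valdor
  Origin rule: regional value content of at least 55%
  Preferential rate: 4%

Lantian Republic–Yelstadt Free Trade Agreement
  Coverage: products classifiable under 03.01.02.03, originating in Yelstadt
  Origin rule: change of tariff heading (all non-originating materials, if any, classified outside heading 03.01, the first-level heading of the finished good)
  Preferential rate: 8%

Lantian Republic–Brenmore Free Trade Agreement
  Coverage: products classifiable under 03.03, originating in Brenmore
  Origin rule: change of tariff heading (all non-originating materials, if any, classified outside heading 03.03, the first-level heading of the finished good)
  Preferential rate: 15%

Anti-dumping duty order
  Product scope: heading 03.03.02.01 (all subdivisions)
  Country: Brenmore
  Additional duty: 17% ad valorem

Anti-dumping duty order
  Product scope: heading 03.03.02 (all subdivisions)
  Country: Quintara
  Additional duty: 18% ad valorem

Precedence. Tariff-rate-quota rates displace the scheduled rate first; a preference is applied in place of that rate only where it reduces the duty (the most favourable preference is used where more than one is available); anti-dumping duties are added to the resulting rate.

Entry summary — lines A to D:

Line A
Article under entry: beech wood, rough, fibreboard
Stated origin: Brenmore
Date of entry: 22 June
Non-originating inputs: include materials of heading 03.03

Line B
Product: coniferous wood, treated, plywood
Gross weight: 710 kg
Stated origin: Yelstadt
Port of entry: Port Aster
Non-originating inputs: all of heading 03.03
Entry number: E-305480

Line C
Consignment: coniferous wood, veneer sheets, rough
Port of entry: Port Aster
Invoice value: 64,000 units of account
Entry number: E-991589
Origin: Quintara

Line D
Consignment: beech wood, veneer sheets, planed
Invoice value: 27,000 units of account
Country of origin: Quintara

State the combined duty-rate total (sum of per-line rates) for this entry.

Line A: beech → 03.03; fibreboard → 03.03.02; rough → 03.03.02.01. Scheduled 21%. Brenmore agreement on 03.03: CTH not met; anti-dumping (Brenmore, 03.03.02.01): +17%; total 21% + 17% = 38%. → 38%.
Line B: coniferous → 03.02; plywood → 03.02.03; treated → 03.02.03.02. Scheduled 30%. Yelstadt agreement on 03.01.02.03: 03.02.03.02 not covered. → 30%.
Line C: coniferous → 03.02; veneer sheets → 03.02.01; rough → 03.02.01.03. Scheduled 22%. No special measure applies. → 22%.
Line D: beech → 03.03; veneer sheets → 03.03.01; planed → 03.03.01.01. Scheduled 8%. No special measure applies. → 8%.
Sum: 38% + 30% + 22% + 8% = 98%.

98%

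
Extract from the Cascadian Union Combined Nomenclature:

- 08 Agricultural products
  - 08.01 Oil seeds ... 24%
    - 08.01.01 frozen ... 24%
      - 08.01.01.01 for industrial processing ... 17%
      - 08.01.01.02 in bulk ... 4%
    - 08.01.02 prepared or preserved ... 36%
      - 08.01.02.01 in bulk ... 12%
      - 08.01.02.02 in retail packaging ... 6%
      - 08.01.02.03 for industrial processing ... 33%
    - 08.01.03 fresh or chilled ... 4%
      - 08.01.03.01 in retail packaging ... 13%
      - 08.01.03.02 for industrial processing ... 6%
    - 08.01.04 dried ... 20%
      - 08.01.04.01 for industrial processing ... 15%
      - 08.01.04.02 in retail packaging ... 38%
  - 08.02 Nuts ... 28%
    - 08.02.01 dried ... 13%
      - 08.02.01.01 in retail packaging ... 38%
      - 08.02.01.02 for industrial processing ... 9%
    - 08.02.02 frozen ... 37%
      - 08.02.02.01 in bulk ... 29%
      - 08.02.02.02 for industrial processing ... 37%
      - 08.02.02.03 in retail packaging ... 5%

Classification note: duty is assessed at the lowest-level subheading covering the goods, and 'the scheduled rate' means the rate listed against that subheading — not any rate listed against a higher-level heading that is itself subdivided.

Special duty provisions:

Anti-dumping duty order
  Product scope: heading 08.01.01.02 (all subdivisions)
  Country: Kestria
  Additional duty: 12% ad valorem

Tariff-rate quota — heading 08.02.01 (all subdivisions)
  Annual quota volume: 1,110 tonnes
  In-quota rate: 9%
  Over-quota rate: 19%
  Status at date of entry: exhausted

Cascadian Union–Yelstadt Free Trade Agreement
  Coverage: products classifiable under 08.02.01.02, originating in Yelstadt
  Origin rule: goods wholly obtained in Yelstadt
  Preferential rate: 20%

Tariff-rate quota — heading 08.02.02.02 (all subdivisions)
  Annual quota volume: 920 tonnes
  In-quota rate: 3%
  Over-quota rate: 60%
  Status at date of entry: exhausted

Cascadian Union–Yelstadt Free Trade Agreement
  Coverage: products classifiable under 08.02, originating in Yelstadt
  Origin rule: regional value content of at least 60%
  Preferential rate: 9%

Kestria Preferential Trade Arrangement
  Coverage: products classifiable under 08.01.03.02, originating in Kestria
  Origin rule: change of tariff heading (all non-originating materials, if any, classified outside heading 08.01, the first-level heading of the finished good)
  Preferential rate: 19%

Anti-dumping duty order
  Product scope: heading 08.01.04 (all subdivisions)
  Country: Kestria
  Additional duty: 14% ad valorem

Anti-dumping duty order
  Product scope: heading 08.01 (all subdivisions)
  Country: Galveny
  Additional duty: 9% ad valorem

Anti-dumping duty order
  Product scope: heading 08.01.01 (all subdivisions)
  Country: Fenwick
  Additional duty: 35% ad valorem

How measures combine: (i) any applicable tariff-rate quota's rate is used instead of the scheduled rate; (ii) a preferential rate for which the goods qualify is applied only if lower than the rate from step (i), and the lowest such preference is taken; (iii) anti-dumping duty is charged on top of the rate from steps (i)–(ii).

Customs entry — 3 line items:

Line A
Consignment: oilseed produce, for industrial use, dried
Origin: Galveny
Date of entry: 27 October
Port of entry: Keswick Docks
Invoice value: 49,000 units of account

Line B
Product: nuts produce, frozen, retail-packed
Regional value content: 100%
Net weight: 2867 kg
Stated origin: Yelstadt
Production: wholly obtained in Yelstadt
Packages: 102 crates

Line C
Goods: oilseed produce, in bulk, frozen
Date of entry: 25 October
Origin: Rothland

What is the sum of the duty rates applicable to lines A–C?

Line A: oilseed → 08.01; dried → 08.01.04; for industrial use → 08.01.04.01. Scheduled 15%. anti-dumping (Galveny, 08.01): +9%; total 15% + 9% = 24%. → 24%.
Line B: nuts → 08.02; frozen → 08.02.02; retail-packed → 08.02.02.03. Scheduled 5%. Yelstadt agreement on 08.02.01.02: 08.02.02.03 not covered; Yelstadt agreement on 08.02: RVC ≥ 60% → 9% available; preference 9% not lower than 5% → no reduction. → 5%.
Line C: oilseed → 08.01; frozen → 08.01.01; in bulk → 08.01.01.02. Scheduled 4%. No special measure applies. → 4%.
Sum: 24% + 5% + 4% = 33%.

33%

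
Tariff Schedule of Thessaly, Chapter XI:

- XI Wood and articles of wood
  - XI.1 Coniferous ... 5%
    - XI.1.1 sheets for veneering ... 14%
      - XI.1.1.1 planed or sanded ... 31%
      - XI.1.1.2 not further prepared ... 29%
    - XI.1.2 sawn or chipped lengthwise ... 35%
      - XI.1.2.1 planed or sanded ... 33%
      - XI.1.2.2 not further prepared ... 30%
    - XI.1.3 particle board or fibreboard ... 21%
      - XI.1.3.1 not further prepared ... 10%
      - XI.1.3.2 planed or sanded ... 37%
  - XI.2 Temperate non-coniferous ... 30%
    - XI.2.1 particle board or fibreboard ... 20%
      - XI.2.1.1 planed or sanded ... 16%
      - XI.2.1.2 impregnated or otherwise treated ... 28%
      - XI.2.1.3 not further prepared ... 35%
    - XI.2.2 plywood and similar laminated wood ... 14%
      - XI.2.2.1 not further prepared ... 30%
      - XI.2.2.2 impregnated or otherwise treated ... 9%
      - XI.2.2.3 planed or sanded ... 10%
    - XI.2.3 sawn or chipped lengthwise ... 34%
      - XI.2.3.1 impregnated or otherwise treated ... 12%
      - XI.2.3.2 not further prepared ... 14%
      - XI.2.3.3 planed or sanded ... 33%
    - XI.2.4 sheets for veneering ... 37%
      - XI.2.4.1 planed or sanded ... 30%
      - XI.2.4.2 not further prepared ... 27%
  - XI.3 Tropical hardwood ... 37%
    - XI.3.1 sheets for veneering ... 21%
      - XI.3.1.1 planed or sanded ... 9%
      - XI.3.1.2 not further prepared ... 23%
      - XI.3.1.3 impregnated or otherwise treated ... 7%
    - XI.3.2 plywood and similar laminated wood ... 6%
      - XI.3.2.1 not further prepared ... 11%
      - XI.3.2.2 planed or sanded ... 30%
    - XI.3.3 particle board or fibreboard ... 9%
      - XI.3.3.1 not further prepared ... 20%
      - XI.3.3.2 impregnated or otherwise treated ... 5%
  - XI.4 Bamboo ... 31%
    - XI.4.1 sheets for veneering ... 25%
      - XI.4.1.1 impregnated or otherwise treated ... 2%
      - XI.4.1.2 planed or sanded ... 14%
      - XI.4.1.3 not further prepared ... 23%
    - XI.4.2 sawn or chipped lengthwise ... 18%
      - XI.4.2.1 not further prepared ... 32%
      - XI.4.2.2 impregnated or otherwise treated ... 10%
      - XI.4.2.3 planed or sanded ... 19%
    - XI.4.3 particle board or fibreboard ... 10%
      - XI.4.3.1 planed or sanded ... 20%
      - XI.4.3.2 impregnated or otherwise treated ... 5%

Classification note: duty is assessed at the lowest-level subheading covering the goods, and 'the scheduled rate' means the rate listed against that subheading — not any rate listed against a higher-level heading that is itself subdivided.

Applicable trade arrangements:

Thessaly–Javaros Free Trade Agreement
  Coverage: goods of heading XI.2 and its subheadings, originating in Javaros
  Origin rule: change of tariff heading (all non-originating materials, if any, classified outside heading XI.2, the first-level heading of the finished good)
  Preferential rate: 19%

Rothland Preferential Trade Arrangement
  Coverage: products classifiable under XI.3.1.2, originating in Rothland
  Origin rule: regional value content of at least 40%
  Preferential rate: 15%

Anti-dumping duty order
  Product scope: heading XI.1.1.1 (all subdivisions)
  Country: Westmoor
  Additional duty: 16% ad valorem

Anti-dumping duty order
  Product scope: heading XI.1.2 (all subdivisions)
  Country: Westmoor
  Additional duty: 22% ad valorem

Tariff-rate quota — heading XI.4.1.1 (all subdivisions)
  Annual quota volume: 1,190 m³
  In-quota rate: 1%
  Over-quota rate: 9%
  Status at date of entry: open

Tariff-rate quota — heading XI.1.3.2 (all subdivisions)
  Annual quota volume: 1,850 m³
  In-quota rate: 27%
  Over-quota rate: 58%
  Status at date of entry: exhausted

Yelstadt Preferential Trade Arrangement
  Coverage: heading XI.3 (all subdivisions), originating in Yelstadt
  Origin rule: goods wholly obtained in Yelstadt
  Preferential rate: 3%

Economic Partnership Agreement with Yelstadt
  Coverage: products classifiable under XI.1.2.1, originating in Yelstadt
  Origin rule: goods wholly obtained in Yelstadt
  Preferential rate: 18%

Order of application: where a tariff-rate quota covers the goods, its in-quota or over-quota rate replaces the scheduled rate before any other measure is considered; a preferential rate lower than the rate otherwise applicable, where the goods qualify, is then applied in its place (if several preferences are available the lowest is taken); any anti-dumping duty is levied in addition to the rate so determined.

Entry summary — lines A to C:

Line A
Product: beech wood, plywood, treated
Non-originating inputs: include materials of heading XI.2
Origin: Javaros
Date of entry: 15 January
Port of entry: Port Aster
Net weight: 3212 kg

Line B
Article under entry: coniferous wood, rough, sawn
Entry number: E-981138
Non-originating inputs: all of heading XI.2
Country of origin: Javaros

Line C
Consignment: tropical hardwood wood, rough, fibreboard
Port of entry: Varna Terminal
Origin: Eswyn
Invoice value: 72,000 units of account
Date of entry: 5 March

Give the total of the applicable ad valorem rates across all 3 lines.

59%

Line A: beech → XI.2; plywood → XI.2.2; treated → XI.2.2.2. Scheduled 9%. Javaros agreement on XI.2: CTH not met. → 9%.
Line B: coniferous → XI.1; sawn → XI.1.2; rough → XI.1.2.2. Scheduled 30%. Javaros agreement on XI.2: XI.1.2.2 not covered. → 30%.
Line C: tropical hardwood → XI.3; fibreboard → XI.3.3; rough → XI.3.3.1. Scheduled 20%. No special measure applies. → 20%.
Sum: 9% + 30% + 20% = 59%.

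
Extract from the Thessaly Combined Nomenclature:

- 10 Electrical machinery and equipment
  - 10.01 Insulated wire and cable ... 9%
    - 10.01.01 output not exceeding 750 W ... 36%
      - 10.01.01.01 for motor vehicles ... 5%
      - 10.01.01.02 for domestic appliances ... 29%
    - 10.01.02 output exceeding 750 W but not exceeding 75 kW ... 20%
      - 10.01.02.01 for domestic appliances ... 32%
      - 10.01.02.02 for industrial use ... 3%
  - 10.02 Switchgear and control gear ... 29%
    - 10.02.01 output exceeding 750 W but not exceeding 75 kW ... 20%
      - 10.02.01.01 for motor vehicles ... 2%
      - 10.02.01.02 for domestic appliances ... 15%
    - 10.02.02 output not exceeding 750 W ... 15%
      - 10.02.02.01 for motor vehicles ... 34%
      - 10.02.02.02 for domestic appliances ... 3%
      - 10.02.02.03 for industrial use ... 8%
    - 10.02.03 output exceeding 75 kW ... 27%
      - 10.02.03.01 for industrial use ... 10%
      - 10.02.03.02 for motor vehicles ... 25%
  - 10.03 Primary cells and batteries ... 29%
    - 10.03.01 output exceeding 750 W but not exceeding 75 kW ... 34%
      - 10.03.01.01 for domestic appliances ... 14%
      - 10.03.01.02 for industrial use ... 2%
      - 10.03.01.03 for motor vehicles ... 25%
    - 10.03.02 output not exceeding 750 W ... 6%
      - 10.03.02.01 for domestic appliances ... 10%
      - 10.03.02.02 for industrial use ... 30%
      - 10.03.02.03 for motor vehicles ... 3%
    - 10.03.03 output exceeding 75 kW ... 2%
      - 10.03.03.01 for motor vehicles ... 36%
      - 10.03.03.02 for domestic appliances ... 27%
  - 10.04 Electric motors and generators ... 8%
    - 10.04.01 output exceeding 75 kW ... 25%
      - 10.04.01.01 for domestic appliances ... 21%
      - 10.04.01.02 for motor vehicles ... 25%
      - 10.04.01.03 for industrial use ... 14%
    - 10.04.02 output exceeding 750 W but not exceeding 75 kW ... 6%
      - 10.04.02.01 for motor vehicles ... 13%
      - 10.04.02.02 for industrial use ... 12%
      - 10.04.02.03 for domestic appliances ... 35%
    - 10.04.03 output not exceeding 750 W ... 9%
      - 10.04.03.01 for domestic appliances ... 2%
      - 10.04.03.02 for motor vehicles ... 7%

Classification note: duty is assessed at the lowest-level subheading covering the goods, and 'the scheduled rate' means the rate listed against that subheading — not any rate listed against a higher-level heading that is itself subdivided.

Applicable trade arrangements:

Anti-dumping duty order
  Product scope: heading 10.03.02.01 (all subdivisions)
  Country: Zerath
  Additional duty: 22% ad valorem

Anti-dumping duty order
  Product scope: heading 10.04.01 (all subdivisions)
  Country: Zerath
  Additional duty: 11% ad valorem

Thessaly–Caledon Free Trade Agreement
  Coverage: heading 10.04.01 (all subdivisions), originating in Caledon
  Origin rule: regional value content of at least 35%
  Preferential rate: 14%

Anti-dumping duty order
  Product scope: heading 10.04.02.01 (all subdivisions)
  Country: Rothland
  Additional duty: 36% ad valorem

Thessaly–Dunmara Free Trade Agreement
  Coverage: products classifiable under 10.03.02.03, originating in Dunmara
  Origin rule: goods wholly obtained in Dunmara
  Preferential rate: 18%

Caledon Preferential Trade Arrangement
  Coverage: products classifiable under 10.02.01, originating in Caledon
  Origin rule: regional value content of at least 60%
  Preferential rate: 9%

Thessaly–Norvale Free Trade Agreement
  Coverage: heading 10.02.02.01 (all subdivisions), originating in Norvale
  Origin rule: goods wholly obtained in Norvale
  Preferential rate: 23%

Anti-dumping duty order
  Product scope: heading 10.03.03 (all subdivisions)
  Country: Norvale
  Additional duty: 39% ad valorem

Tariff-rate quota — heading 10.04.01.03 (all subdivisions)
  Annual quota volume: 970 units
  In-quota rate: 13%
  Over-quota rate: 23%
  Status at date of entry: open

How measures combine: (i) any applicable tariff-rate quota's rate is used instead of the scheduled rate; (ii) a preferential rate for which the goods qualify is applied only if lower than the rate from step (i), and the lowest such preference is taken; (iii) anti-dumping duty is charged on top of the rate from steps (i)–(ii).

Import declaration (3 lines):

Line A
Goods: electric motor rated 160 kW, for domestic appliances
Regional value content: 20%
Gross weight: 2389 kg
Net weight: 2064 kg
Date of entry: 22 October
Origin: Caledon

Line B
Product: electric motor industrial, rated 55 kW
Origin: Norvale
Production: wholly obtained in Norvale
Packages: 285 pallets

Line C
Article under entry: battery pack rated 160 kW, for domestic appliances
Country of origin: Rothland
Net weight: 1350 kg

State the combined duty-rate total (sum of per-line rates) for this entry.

60%

Line A: electric motor → 10.04; rated 160 kW → 10.04.01; for domestic appliances → 10.04.01.01. Scheduled 21%. Caledon agreement on 10.04.01: RVC < 35%; Caledon agreement on 10.02.01: 10.04.01.01 not covered. → 21%.
Line B: electric motor → 10.04; rated 55 kW → 10.04.02; industrial → 10.04.02.02. Scheduled 12%. Norvale agreement on 10.02.02.01: 10.04.02.02 not covered. → 12%.
Line C: battery pack → 10.03; rated 160 kW → 10.03.03; for domestic appliances → 10.03.03.02. Scheduled 27%. No special measure applies. → 27%.
Sum: 21% + 12% + 27% = 60%.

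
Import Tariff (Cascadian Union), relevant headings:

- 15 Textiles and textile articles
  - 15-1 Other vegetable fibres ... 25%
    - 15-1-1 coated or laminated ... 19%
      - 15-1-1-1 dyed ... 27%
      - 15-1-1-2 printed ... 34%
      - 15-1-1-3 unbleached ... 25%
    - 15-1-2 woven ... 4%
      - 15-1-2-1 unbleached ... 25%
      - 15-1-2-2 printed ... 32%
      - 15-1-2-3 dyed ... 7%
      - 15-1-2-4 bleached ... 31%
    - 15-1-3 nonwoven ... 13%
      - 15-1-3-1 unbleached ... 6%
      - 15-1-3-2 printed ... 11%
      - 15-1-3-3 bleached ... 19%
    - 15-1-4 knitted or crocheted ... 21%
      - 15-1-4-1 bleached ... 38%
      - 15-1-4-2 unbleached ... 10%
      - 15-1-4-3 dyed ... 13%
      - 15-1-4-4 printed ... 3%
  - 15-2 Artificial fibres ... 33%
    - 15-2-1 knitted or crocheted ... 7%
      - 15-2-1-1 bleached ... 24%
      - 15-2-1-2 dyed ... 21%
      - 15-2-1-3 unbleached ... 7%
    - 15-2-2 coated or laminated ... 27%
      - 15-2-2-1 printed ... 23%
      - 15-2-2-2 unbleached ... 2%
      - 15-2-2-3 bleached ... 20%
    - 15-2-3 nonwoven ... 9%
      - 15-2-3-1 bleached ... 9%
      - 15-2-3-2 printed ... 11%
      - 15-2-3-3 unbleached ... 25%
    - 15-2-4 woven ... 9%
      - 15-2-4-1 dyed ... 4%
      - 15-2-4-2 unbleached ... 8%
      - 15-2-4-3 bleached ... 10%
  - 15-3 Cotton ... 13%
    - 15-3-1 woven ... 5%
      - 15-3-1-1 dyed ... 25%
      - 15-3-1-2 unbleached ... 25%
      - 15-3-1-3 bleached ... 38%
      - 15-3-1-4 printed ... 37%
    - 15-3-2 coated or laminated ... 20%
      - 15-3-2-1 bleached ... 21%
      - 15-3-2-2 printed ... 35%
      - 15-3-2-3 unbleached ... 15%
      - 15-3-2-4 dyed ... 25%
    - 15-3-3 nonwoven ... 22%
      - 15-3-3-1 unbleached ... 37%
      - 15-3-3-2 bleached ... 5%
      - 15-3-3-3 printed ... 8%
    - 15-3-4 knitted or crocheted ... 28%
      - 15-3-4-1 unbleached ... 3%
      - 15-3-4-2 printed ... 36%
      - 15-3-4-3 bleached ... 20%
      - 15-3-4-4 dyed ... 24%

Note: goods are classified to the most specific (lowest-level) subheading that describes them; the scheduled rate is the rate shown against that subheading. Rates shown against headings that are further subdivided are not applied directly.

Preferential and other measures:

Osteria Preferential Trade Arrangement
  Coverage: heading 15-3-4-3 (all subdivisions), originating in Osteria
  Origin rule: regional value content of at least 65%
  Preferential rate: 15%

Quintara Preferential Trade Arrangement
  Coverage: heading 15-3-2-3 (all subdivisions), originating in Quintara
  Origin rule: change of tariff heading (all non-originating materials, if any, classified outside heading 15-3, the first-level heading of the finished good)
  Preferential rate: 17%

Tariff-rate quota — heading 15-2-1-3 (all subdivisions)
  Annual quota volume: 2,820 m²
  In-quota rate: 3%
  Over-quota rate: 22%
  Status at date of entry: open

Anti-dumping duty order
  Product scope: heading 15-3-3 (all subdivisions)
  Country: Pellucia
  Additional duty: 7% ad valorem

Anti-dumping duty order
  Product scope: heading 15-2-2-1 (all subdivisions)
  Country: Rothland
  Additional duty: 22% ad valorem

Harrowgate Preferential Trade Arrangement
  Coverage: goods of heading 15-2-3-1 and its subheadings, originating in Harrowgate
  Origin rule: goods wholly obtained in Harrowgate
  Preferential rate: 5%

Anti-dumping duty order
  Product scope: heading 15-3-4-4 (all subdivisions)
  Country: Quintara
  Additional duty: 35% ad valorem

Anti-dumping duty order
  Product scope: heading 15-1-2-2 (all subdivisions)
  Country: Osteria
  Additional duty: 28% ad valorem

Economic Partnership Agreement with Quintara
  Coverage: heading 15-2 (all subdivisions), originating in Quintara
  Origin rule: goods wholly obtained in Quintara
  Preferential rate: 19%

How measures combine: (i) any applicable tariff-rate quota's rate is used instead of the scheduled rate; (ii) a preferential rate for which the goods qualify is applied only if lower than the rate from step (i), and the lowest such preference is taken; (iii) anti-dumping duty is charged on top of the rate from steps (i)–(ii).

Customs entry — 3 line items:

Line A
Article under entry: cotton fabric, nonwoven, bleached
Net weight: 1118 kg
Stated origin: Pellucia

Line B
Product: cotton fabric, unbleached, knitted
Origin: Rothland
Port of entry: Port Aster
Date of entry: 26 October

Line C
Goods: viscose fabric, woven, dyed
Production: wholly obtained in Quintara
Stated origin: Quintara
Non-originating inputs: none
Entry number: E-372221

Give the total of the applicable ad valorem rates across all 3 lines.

Line A: cotton → 15-3; nonwoven → 15-3-3; bleached → 15-3-3-2. Scheduled 5%. anti-dumping (Pellucia, 15-3-3): +7%; total 5% + 7% = 12%. → 12%.
Line B: cotton → 15-3; knitted → 15-3-4; unbleached → 15-3-4-1. Scheduled 3%. No special measure applies. → 3%.
Line C: viscose → 15-2; woven → 15-2-4; dyed → 15-2-4-1. Scheduled 4%. Quintara agreement on 15-3-2-3: 15-2-4-1 not covered; Quintara agreement on 15-2: wholly obtained → 19% available; preference 19% not lower than 4% → no reduction. → 4%.
Sum: 12% + 3% + 4% = 19%.

19%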